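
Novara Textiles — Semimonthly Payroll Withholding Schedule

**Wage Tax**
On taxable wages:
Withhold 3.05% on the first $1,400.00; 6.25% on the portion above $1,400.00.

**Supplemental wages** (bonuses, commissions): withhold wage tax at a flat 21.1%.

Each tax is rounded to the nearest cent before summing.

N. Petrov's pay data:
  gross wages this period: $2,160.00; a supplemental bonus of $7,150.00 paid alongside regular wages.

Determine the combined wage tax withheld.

$1,598.85

Wage Tax: taxable = $2,160.00
  $42.70 + 6.25% × ($2,160.00 − $1,400.00) = $42.70 + 6.25% × $760.00 = $90.20
Supplemental (21.1% flat on bonus): 21.1% × $7,150.00 = $1,508.65
Total wage tax: $90.20 + $1,508.65 = $1,598.85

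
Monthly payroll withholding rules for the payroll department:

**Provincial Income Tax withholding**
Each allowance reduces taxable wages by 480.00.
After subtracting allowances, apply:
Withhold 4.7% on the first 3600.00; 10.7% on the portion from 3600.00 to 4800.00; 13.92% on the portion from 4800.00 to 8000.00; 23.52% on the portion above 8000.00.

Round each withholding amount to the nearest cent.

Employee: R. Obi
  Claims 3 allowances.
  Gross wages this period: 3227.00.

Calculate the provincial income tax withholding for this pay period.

Provincial Income Tax: taxable = 3227.00 − 3×480.00 = 1787.00
  4.7% × 1787.00 = 83.99

83.99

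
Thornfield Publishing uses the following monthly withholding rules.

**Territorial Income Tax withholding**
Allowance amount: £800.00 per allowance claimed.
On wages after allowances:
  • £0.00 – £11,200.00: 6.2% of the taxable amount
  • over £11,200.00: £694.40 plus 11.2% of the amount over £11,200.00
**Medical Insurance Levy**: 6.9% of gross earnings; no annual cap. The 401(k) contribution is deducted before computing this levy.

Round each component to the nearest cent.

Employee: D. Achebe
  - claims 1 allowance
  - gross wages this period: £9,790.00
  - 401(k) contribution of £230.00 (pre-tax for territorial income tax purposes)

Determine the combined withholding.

Territorial Income Tax: taxable = £9,790.00 − £230.00 − 1×£800.00 = £8,760.00
  6.2% × £8,760.00 = £543.12
Medical Insurance Levy: 6.9% × £9,560.00 = £659.64
Total: £543.12 + £659.64 = £1,202.76

£1,202.76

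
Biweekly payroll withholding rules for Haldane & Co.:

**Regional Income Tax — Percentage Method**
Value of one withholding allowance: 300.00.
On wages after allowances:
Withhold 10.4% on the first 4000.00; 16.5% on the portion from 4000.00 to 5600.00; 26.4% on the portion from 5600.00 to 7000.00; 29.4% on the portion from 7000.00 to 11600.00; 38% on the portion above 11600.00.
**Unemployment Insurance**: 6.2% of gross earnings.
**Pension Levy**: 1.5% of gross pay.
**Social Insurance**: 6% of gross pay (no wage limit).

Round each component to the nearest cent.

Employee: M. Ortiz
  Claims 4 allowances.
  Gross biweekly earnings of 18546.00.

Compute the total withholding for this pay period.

Regional Income Tax: taxable = 18546.00 − 4×300.00 = 17346.00
  2402.00 + 38% × (17346.00 − 11600.00) = 2402.00 + 38% × 5746.00 = 4585.48
Unemployment Insurance: 6.2% × 18546.00 = 1149.85
Pension Levy: 1.5% × 18546.00 = 278.19
Social Insurance: 6% × 18546.00 = 1112.76
Total: 4585.48 + 1149.85 + 278.19 + 1112.76 = 7126.28

7126.28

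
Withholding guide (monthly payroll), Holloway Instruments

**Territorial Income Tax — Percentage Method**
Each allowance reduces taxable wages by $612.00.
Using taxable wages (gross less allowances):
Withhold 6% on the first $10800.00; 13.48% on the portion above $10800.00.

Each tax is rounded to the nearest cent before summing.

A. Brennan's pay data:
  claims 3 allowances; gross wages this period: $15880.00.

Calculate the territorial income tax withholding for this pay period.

$1085.29

Territorial Income Tax: taxable = $15880.00 − 3×$612.00 = $14044.00
  $648.00 + 13.48% × ($14044.00 − $10800.00) = $648.00 + 13.48% × $3244.00 = $1085.29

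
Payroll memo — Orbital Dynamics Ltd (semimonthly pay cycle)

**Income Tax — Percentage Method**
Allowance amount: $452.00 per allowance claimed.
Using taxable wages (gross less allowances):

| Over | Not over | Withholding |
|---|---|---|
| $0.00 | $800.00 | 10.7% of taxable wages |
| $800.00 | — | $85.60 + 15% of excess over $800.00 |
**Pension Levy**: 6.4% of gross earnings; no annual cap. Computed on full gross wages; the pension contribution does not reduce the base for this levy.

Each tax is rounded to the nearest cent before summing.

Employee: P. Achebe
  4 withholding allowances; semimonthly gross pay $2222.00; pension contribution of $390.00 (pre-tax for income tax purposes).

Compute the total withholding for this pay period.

Income Tax: taxable = $2222.00 − $390.00 − 4×$452.00 = $24.00
  10.7% × $24.00 = $2.57
Pension Levy: 6.4% × $2222.00 = $142.21
Total: $2.57 + $142.21 = $144.78

$144.78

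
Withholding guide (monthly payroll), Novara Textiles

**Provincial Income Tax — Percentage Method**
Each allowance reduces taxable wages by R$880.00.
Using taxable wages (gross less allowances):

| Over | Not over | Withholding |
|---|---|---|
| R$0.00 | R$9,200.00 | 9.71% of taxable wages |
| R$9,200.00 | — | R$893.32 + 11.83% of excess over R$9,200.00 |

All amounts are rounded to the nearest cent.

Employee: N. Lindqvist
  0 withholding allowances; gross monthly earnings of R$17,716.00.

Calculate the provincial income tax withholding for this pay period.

Provincial Income Tax: taxable = R$17,716.00
  R$893.32 + 11.83% × (R$17,716.00 − R$9,200.00) = R$893.32 + 11.83% × R$8,516.00 = R$1,900.76

R$1,900.76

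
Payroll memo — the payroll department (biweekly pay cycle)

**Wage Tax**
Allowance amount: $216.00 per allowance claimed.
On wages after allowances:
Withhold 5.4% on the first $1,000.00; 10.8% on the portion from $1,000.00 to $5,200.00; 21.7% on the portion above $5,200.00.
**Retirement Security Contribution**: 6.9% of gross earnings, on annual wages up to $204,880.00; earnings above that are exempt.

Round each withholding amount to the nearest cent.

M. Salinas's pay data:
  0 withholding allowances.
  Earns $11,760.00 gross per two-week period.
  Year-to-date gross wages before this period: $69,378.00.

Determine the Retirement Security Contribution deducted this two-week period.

Retirement Security Contribution: 6.9% × $11,760.00 = $811.44

$811.44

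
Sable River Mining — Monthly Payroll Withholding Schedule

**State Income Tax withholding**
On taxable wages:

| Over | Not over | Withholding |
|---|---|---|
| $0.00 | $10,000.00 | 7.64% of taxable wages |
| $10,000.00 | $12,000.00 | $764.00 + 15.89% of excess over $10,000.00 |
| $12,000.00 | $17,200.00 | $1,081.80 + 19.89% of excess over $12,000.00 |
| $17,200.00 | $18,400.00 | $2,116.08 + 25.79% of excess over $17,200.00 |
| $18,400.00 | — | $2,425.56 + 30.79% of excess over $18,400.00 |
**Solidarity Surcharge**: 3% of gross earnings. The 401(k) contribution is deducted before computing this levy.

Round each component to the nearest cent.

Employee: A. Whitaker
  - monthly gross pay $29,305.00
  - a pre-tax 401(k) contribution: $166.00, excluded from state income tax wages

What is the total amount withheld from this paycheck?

State Income Tax: taxable = $29,305.00 − $166.00 = $29,139.00
  $2,425.56 + 30.79% × ($29,139.00 − $18,400.00) = $2,425.56 + 30.79% × $10,739.00 = $5,732.10
Solidarity Surcharge: 3% × $29,139.00 = $874.17
Total: $5,732.10 + $874.17 = $6,606.27

$6,606.27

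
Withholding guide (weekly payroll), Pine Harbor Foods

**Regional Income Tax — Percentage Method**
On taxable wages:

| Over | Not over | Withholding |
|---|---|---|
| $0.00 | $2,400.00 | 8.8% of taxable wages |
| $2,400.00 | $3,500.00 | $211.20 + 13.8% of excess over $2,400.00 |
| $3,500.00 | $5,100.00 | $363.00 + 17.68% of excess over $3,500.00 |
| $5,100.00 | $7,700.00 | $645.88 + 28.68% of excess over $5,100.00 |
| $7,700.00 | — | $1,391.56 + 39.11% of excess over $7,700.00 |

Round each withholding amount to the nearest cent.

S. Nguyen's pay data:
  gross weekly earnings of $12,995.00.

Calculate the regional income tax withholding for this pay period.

$3,462.43

Regional Income Tax: taxable = $12,995.00
  $1,391.56 + 39.11% × ($12,995.00 − $7,700.00) = $1,391.56 + 39.11% × $5,295.00 = $3,462.43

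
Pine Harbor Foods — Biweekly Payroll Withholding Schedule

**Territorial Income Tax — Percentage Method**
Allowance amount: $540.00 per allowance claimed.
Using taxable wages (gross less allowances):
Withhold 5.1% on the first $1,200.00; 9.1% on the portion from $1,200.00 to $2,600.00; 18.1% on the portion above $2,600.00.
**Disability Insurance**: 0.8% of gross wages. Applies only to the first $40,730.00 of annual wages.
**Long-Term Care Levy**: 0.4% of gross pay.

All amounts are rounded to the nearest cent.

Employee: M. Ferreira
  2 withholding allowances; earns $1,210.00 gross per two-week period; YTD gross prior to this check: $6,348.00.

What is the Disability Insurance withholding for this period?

$9.68

Disability Insurance: 0.8% × $1,210.00 = $9.68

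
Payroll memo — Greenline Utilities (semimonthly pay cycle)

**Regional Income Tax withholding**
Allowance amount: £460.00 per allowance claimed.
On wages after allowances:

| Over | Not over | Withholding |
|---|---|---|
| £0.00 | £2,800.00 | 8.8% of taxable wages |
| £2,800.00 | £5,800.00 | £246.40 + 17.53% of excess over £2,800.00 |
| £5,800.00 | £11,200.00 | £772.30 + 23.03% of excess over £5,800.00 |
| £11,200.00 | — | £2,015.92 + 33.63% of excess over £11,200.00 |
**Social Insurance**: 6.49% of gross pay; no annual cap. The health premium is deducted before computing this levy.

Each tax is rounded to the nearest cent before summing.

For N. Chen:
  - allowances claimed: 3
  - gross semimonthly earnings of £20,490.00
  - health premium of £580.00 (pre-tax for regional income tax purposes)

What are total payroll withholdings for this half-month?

Regional Income Tax: taxable = £20,490.00 − £580.00 − 3×£460.00 = £18,530.00
  £2,015.92 + 33.63% × (£18,530.00 − £11,200.00) = £2,015.92 + 33.63% × £7,330.00 = £4,481.00
Social Insurance: 6.49% × £19,910.00 = £1,292.16
Total: £4,481.00 + £1,292.16 = £5,773.16

£5,773.16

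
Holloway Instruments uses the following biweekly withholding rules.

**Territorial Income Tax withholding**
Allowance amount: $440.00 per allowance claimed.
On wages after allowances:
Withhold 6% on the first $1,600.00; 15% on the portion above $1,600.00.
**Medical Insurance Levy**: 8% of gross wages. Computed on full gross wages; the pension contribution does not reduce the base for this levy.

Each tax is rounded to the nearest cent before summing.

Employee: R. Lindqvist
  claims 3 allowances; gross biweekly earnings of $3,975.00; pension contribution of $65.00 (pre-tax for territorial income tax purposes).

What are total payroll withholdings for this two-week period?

$562.50

Territorial Income Tax: taxable = $3,975.00 − $65.00 − 3×$440.00 = $2,590.00
  $96.00 + 15% × ($2,590.00 − $1,600.00) = $96.00 + 15% × $990.00 = $244.50
Medical Insurance Levy: 8% × $3,975.00 = $318.00
Total: $244.50 + $318.00 = $562.50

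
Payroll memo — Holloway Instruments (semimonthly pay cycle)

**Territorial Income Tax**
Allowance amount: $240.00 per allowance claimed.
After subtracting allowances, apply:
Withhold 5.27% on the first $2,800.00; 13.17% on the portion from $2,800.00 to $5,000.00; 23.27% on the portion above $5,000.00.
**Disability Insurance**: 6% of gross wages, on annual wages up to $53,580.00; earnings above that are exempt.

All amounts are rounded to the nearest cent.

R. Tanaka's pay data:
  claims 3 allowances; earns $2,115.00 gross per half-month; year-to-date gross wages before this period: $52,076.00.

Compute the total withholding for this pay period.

$163.76

Territorial Income Tax: taxable = $2,115.00 − 3×$240.00 = $1,395.00
  5.27% × $1,395.00 = $73.52
Disability Insurance: cap $53,580.00 − YTD $52,076.00 = $1,504.00 subject; 6% × $1,504.00 = $90.24
Total: $73.52 + $90.24 = $163.76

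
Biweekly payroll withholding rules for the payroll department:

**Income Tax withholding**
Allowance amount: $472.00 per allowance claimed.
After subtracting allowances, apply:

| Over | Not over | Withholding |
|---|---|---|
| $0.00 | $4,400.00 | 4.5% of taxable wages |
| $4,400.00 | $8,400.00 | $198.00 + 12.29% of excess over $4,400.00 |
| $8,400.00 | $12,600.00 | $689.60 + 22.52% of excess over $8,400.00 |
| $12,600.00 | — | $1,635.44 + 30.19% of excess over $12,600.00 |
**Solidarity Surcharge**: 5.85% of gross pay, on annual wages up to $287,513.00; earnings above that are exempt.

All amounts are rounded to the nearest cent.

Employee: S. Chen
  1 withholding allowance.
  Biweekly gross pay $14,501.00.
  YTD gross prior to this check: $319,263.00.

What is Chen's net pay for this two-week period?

$12,434.14

Income Tax: taxable = $14,501.00 − 1×$472.00 = $14,029.00
  $1,635.44 + 30.19% × ($14,029.00 − $12,600.00) = $1,635.44 + 30.19% × $1,429.00 = $2,066.86
Solidarity Surcharge: YTD $319,263.00 ≥ cap $287,513.00 → $0.00
Total withheld: $2,066.86 + $0.00 = $2,066.86
Net pay: $14,501.00 − $2,066.86 = $12,434.14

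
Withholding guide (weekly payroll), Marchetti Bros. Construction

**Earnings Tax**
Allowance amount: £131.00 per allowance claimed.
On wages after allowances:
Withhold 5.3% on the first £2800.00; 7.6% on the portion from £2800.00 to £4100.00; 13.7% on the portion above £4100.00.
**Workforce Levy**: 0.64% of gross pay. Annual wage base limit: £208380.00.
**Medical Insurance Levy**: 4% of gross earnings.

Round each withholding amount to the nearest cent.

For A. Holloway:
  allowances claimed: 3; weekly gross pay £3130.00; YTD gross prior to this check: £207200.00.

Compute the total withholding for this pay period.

Earnings Tax: taxable = £3130.00 − 3×£131.00 = £2737.00
  5.3% × £2737.00 = £145.06
Workforce Levy: cap £208380.00 − YTD £207200.00 = £1180.00 subject; 0.64% × £1180.00 = £7.55
Medical Insurance Levy: 4% × £3130.00 = £125.20
Total: £145.06 + £7.55 + £125.20 = £277.81

£277.81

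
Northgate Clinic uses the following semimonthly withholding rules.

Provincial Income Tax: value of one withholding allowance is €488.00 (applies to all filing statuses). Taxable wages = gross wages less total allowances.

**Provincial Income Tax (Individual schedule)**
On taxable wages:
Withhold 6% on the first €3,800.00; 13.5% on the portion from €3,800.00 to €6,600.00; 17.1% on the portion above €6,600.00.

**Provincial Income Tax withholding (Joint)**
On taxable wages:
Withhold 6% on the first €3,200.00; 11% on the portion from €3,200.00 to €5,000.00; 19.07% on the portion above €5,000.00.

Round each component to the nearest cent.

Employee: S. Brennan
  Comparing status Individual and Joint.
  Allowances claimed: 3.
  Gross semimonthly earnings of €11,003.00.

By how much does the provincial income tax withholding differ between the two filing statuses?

Provincial Income Tax (Individual): taxable = €11,003.00 − 3×€488.00 = €9,539.00
  €606.00 + 17.1% × (€9,539.00 − €6,600.00) = €606.00 + 17.1% × €2,939.00 = €1,108.57
Provincial Income Tax (Joint): taxable = €11,003.00 − 3×€488.00 = €9,539.00
  €390.00 + 19.07% × (€9,539.00 − €5,000.00) = €390.00 + 19.07% × €4,539.00 = €1,255.59
Difference: |€1,108.57 − €1,255.59| = €147.02 (higher under Joint)

€147.02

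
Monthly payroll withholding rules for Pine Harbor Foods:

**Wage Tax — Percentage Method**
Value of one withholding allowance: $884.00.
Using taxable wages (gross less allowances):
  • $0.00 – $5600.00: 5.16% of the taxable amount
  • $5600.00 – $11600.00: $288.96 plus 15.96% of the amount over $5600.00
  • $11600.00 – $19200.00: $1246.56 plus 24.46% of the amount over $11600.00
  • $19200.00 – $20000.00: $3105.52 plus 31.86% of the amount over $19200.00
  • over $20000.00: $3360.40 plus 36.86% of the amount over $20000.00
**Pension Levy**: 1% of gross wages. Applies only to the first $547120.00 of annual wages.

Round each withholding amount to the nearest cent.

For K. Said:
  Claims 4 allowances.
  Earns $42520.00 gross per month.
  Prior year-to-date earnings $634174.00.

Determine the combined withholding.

$10357.90

Wage Tax: taxable = $42520.00 − 4×$884.00 = $38984.00
  $3360.40 + 36.86% × ($38984.00 − $20000.00) = $3360.40 + 36.86% × $18984.00 = $10357.90
Pension Levy: YTD $634174.00 ≥ cap $547120.00 → $0.00
Total: $10357.90 + $0.00 = $10357.90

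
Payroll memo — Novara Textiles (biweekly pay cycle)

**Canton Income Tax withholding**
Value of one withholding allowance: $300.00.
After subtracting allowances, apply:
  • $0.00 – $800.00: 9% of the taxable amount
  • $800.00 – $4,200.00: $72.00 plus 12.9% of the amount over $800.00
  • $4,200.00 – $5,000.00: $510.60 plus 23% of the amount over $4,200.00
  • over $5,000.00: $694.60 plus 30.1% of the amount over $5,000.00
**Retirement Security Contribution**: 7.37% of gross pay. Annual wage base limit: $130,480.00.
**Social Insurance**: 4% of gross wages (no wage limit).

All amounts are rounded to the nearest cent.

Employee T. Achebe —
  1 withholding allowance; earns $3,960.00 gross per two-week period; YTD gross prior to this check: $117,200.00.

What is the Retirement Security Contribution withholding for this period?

$291.85

Retirement Security Contribution: 7.37% × $3,960.00 = $291.85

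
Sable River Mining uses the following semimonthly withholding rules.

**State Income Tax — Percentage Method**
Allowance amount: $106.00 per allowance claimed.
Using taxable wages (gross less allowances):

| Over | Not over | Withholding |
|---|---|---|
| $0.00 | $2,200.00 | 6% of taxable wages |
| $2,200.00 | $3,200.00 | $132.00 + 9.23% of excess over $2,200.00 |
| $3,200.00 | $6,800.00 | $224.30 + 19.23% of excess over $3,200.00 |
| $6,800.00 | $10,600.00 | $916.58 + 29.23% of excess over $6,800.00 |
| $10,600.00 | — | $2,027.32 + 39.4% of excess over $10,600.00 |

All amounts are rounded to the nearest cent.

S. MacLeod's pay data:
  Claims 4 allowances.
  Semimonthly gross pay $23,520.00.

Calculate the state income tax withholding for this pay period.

State Income Tax: taxable = $23,520.00 − 4×$106.00 = $23,096.00
  $2,027.32 + 39.4% × ($23,096.00 − $10,600.00) = $2,027.32 + 39.4% × $12,496.00 = $6,950.74

$6,950.74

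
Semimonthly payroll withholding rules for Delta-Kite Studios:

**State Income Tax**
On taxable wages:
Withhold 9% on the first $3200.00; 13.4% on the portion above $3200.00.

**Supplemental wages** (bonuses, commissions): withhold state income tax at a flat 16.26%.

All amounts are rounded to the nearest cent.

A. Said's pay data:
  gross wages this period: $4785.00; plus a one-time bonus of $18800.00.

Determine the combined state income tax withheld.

State Income Tax: taxable = $4785.00
  $288.00 + 13.4% × ($4785.00 − $3200.00) = $288.00 + 13.4% × $1585.00 = $500.39
Supplemental (16.26% flat on bonus): 16.26% × $18800.00 = $3056.88
Total state income tax: $500.39 + $3056.88 = $3557.27

$3557.27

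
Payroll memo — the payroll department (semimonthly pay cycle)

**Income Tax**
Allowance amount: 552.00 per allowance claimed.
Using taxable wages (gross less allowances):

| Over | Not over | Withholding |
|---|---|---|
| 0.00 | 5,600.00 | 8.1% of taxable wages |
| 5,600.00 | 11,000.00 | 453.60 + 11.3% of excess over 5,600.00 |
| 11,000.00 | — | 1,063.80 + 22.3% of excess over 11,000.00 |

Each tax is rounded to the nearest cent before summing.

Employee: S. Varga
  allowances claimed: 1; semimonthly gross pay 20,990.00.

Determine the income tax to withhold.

3,168.47

Income Tax: taxable = 20,990.00 − 1×552.00 = 20,438.00
  1,063.80 + 22.3% × (20,438.00 − 11,000.00) = 1,063.80 + 22.3% × 9,438.00 = 3,168.47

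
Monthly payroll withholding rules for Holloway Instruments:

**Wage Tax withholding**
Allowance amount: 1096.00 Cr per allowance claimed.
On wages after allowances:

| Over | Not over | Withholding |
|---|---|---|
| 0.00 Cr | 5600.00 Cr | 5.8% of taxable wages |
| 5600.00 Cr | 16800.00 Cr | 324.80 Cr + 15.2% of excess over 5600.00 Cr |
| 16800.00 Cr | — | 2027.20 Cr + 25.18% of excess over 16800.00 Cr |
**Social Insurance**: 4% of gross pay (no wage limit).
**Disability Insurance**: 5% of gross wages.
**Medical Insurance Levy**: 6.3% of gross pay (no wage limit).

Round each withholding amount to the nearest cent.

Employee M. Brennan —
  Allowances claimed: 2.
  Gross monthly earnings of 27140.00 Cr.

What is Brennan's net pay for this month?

Wage Tax: taxable = 27140.00 Cr − 2×1096.00 Cr = 24948.00 Cr
  2027.20 Cr + 25.18% × (24948.00 Cr − 16800.00 Cr) = 2027.20 Cr + 25.18% × 8148.00 Cr = 4078.87 Cr
Social Insurance: 4% × 27140.00 Cr = 1085.60 Cr
Disability Insurance: 5% × 27140.00 Cr = 1357.00 Cr
Medical Insurance Levy: 6.3% × 27140.00 Cr = 1709.82 Cr
Total withheld: 4078.87 Cr + 1085.60 Cr + 1357.00 Cr + 1709.82 Cr = 8231.29 Cr
Net pay: 27140.00 Cr − 8231.29 Cr = 18908.71 Cr

18908.71 Cr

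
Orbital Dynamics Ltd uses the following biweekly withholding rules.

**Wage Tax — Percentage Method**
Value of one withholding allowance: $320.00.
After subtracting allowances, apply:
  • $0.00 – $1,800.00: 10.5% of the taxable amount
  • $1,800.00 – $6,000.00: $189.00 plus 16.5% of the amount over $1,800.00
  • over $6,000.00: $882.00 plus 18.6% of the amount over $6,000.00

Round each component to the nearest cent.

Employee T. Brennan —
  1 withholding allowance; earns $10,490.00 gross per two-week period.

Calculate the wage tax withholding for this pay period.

Wage Tax: taxable = $10,490.00 − 1×$320.00 = $10,170.00
  $882.00 + 18.6% × ($10,170.00 − $6,000.00) = $882.00 + 18.6% × $4,170.00 = $1,657.62

$1,657.62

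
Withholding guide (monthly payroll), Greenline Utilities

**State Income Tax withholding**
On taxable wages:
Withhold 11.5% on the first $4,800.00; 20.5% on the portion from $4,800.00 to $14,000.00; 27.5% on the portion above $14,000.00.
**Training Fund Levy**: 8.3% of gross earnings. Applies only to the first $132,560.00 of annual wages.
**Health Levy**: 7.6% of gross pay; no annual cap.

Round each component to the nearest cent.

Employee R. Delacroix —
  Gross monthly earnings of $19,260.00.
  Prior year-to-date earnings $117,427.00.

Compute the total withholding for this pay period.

$6,604.30

State Income Tax: taxable = $19,260.00
  $2,438.00 + 27.5% × ($19,260.00 − $14,000.00) = $2,438.00 + 27.5% × $5,260.00 = $3,884.50
Training Fund Levy: cap $132,560.00 − YTD $117,427.00 = $15,133.00 subject; 8.3% × $15,133.00 = $1,256.04
Health Levy: 7.6% × $19,260.00 = $1,463.76
Total: $3,884.50 + $1,256.04 + $1,463.76 = $6,604.30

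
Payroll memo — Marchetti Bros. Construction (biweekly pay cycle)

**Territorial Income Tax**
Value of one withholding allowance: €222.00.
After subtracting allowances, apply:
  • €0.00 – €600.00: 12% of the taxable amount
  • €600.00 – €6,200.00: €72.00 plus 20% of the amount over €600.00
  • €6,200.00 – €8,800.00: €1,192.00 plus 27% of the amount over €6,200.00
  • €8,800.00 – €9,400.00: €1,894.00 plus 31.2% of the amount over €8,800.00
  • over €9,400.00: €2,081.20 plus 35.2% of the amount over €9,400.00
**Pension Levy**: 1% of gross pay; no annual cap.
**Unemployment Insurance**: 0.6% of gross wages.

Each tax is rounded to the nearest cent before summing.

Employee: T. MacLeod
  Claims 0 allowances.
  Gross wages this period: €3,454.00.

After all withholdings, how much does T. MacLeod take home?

€2,755.94

Territorial Income Tax: taxable = €3,454.00
  €72.00 + 20% × (€3,454.00 − €600.00) = €72.00 + 20% × €2,854.00 = €642.80
Pension Levy: 1% × €3,454.00 = €34.54
Unemployment Insurance: 0.6% × €3,454.00 = €20.72
Total withheld: €642.80 + €34.54 + €20.72 = €698.06
Net pay: €3,454.00 − €698.06 = €2,755.94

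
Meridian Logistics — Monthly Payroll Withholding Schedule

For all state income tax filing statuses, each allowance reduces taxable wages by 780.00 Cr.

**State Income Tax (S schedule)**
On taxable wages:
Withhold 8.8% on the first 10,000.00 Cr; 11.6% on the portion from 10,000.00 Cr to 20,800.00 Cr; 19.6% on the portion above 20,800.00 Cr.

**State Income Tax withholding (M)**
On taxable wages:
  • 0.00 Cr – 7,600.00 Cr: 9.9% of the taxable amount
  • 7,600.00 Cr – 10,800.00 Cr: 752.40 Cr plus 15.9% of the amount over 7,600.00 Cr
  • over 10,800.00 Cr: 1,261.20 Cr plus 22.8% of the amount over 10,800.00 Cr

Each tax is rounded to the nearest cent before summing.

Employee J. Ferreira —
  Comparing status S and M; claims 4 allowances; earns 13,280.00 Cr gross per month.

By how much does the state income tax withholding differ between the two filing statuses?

State Income Tax (S): taxable = 13,280.00 Cr − 4×780.00 Cr = 10,160.00 Cr
  880.00 Cr + 11.6% × (10,160.00 Cr − 10,000.00 Cr) = 880.00 Cr + 11.6% × 160.00 Cr = 898.56 Cr
State Income Tax (M): taxable = 13,280.00 Cr − 4×780.00 Cr = 10,160.00 Cr
  752.40 Cr + 15.9% × (10,160.00 Cr − 7,600.00 Cr) = 752.40 Cr + 15.9% × 2,560.00 Cr = 1,159.44 Cr
Difference: |898.56 Cr − 1,159.44 Cr| = 260.88 Cr (higher under M)

260.88 Cr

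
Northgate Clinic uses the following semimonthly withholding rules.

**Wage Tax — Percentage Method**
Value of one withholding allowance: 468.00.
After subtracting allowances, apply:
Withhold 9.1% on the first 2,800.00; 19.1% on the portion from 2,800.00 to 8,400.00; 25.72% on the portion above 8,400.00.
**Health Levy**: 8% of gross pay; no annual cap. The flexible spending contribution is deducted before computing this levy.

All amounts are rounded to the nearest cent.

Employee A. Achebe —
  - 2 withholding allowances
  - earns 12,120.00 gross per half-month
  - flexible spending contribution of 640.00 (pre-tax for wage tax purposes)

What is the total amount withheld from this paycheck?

2,794.24

Wage Tax: taxable = 12,120.00 − 640.00 − 2×468.00 = 10,544.00
  1,324.40 + 25.72% × (10,544.00 − 8,400.00) = 1,324.40 + 25.72% × 2,144.00 = 1,875.84
Health Levy: 8% × 11,480.00 = 918.40
Total: 1,875.84 + 918.40 = 2,794.24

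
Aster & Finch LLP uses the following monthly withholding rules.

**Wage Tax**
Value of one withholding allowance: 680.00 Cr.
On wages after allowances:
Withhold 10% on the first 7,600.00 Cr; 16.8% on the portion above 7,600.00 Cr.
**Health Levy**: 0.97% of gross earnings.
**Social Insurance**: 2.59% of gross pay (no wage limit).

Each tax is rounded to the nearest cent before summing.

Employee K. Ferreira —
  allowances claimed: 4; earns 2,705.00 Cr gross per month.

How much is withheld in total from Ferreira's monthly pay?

96.30 Cr

Wage Tax: taxable = 2,705.00 Cr − 4×680.00 Cr = -15.00 Cr
  Taxable ≤ 0 → 0.00 Cr
Health Levy: 0.97% × 2,705.00 Cr = 26.24 Cr
Social Insurance: 2.59% × 2,705.00 Cr = 70.06 Cr
Total: 0.00 Cr + 26.24 Cr + 70.06 Cr = 96.30 Cr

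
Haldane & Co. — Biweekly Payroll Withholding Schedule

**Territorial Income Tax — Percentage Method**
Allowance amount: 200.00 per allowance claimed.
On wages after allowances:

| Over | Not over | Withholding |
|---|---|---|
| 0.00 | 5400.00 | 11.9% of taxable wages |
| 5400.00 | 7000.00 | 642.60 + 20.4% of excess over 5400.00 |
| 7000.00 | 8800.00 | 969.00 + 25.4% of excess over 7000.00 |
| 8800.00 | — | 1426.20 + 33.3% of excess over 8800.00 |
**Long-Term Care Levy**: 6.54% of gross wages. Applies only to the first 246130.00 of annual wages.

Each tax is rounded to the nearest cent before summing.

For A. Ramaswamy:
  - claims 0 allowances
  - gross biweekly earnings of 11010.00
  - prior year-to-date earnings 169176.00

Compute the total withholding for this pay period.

Territorial Income Tax: taxable = 11010.00
  1426.20 + 33.3% × (11010.00 − 8800.00) = 1426.20 + 33.3% × 2210.00 = 2162.13
Long-Term Care Levy: 6.54% × 11010.00 = 720.05
Total: 2162.13 + 720.05 = 2882.18

2882.18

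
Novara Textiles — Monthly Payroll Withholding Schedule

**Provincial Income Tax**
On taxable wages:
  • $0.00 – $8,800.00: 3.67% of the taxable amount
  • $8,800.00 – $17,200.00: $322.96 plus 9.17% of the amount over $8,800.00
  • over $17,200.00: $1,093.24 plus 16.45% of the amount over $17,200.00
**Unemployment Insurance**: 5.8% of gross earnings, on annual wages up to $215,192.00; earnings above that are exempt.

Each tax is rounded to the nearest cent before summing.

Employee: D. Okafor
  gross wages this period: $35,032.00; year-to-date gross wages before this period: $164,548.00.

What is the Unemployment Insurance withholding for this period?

Unemployment Insurance: 5.8% × $35,032.00 = $2,031.86

$2,031.86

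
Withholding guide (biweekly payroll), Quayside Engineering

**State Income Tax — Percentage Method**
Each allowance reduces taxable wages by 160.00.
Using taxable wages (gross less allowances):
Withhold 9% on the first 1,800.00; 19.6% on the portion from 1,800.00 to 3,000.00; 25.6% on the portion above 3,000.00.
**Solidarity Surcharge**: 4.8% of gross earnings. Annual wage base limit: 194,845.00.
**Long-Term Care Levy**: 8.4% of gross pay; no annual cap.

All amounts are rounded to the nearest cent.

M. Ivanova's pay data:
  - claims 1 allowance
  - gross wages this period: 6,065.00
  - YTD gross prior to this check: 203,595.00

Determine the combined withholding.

State Income Tax: taxable = 6,065.00 − 1×160.00 = 5,905.00
  397.20 + 25.6% × (5,905.00 − 3,000.00) = 397.20 + 25.6% × 2,905.00 = 1,140.88
Solidarity Surcharge: YTD 203,595.00 ≥ cap 194,845.00 → 0.00
Long-Term Care Levy: 8.4% × 6,065.00 = 509.46
Total: 1,140.88 + 0.00 + 509.46 = 1,650.34

1,650.34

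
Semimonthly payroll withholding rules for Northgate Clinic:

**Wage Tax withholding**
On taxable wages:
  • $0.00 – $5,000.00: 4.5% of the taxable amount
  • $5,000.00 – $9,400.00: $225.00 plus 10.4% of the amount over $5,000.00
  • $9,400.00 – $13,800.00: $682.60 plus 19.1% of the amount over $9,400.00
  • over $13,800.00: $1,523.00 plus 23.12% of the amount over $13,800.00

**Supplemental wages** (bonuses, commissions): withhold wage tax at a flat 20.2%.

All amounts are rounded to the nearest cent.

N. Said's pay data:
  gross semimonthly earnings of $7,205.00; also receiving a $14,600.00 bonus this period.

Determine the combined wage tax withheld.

$3,403.52

Wage Tax: taxable = $7,205.00
  $225.00 + 10.4% × ($7,205.00 − $5,000.00) = $225.00 + 10.4% × $2,205.00 = $454.32
Supplemental (20.2% flat on bonus): 20.2% × $14,600.00 = $2,949.20
Total wage tax: $454.32 + $2,949.20 = $3,403.52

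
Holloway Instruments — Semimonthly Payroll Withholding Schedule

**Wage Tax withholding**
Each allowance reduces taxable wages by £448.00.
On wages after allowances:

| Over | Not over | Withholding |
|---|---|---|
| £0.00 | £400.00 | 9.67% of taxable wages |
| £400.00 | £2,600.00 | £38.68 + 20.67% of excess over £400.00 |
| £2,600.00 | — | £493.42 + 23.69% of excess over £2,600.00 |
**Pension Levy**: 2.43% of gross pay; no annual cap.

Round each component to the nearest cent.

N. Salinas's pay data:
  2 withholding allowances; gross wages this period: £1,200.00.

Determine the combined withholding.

Wage Tax: taxable = £1,200.00 − 2×£448.00 = £304.00
  9.67% × £304.00 = £29.40
Pension Levy: 2.43% × £1,200.00 = £29.16
Total: £29.40 + £29.16 = £58.56

£58.56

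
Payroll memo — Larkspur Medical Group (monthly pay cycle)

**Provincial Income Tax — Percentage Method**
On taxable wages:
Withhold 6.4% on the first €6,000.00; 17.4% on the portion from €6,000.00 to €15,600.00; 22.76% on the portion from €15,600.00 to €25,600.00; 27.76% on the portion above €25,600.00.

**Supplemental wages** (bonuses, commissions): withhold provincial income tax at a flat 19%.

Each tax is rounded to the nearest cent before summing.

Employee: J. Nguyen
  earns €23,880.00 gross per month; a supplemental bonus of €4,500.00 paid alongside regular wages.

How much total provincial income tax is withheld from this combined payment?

€4,793.93

Provincial Income Tax: taxable = €23,880.00
  €2,054.40 + 22.76% × (€23,880.00 − €15,600.00) = €2,054.40 + 22.76% × €8,280.00 = €3,938.93
Supplemental (19% flat on bonus): 19% × €4,500.00 = €855.00
Total provincial income tax: €3,938.93 + €855.00 = €4,793.93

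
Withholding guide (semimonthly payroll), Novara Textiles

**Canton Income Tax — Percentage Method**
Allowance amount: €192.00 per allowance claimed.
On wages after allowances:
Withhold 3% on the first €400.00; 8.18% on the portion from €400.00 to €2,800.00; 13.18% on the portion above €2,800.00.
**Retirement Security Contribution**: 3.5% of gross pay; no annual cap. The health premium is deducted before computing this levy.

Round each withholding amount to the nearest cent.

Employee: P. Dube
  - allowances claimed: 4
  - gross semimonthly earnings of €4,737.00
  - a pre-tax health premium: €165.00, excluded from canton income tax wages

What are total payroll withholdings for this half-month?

Canton Income Tax: taxable = €4,737.00 − €165.00 − 4×€192.00 = €3,804.00
  €208.32 + 13.18% × (€3,804.00 − €2,800.00) = €208.32 + 13.18% × €1,004.00 = €340.65
Retirement Security Contribution: 3.5% × €4,572.00 = €160.02
Total: €340.65 + €160.02 = €500.67

€500.67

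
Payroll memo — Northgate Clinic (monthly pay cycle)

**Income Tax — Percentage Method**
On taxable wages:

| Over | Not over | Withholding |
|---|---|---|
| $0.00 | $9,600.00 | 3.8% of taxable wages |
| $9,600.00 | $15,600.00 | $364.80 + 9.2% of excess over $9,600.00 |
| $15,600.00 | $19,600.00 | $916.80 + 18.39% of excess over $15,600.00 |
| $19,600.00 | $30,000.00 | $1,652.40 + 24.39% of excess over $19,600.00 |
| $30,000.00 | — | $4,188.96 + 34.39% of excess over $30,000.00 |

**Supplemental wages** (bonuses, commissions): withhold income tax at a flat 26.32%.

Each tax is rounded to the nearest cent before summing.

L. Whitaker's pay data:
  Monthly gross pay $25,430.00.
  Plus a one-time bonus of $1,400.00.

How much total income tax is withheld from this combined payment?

Income Tax: taxable = $25,430.00
  $1,652.40 + 24.39% × ($25,430.00 − $19,600.00) = $1,652.40 + 24.39% × $5,830.00 = $3,074.34
Supplemental (26.32% flat on bonus): 26.32% × $1,400.00 = $368.48
Total income tax: $3,074.34 + $368.48 = $3,442.82

$3,442.82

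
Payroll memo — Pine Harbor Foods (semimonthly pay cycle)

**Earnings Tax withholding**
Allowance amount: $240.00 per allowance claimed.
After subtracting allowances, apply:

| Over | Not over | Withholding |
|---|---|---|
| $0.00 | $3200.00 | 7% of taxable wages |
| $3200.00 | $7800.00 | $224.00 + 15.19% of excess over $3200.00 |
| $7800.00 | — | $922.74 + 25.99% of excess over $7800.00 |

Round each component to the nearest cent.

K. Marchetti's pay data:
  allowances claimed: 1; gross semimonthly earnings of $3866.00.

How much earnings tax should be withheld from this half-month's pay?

Earnings Tax: taxable = $3866.00 − 1×$240.00 = $3626.00
  $224.00 + 15.19% × ($3626.00 − $3200.00) = $224.00 + 15.19% × $426.00 = $288.71

$288.71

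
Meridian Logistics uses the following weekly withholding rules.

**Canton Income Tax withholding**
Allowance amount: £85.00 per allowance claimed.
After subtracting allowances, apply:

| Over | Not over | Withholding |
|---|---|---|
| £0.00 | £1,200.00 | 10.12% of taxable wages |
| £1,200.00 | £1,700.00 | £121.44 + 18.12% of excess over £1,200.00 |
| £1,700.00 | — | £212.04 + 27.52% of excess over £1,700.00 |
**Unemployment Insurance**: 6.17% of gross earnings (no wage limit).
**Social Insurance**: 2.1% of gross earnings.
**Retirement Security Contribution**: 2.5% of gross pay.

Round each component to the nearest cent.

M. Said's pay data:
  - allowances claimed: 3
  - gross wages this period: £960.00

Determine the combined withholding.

Canton Income Tax: taxable = £960.00 − 3×£85.00 = £705.00
  10.12% × £705.00 = £71.35
Unemployment Insurance: 6.17% × £960.00 = £59.23
Social Insurance: 2.1% × £960.00 = £20.16
Retirement Security Contribution: 2.5% × £960.00 = £24.00
Total: £71.35 + £59.23 + £20.16 + £24.00 = £174.74

£174.74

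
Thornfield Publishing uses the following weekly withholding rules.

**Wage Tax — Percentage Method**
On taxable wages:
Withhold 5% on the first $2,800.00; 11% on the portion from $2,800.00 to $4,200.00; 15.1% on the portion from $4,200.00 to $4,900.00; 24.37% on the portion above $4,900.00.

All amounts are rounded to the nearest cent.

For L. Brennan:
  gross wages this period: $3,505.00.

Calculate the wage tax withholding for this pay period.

Wage Tax: taxable = $3,505.00
  $140.00 + 11% × ($3,505.00 − $2,800.00) = $140.00 + 11% × $705.00 = $217.55

$217.55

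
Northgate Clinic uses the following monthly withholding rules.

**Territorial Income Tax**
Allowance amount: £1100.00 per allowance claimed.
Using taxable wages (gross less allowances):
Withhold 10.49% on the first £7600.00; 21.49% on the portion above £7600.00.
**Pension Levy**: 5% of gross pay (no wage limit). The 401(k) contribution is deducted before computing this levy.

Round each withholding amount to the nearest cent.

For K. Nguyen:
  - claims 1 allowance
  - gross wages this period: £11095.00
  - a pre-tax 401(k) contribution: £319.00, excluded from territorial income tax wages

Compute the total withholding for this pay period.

Territorial Income Tax: taxable = £11095.00 − £319.00 − 1×£1100.00 = £9676.00
  £797.24 + 21.49% × (£9676.00 − £7600.00) = £797.24 + 21.49% × £2076.00 = £1243.37
Pension Levy: 5% × £10776.00 = £538.80
Total: £1243.37 + £538.80 = £1782.17

£1782.17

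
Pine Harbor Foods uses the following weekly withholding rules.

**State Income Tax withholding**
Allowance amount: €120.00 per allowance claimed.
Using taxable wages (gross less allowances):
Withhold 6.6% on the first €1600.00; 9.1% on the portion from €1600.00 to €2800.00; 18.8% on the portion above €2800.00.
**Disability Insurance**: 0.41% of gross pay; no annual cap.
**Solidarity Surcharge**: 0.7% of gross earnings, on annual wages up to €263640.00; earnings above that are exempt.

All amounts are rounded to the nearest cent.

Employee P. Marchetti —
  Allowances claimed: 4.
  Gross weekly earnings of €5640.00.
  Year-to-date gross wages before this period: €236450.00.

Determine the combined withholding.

€721.08

State Income Tax: taxable = €5640.00 − 4×€120.00 = €5160.00
  €214.80 + 18.8% × (€5160.00 − €2800.00) = €214.80 + 18.8% × €2360.00 = €658.48
Disability Insurance: 0.41% × €5640.00 = €23.12
Solidarity Surcharge: 0.7% × €5640.00 = €39.48
Total: €658.48 + €23.12 + €39.48 = €721.08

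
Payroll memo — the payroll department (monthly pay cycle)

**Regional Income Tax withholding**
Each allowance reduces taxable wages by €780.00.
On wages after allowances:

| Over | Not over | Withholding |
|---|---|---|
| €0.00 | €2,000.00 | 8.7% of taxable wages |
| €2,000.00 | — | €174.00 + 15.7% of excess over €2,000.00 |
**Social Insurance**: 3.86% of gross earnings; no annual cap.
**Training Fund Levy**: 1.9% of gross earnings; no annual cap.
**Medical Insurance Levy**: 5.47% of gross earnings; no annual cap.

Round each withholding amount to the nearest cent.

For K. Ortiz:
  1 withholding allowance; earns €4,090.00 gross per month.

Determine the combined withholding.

Regional Income Tax: taxable = €4,090.00 − 1×€780.00 = €3,310.00
  €174.00 + 15.7% × (€3,310.00 − €2,000.00) = €174.00 + 15.7% × €1,310.00 = €379.67
Social Insurance: 3.86% × €4,090.00 = €157.87
Training Fund Levy: 1.9% × €4,090.00 = €77.71
Medical Insurance Levy: 5.47% × €4,090.00 = €223.72
Total: €379.67 + €157.87 + €77.71 + €223.72 = €838.97

€838.97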